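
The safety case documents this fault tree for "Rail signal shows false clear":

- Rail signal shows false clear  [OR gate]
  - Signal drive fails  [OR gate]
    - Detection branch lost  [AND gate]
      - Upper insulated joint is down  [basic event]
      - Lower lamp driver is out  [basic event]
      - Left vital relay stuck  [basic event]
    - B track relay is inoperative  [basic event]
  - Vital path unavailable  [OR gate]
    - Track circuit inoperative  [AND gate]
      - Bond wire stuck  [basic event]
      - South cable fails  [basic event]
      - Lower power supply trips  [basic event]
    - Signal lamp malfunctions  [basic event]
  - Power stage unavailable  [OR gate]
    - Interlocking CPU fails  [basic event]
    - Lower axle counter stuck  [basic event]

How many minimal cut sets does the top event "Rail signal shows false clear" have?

Detection branch lost [AND]: one cut set from each child combined → 1 × 1 × 1 = 1 cut set(s).
Signal drive fails [OR]: union of children's cut sets → 2 cut set(s).
Track circuit inoperative [AND]: one cut set from each child combined → 1 × 1 × 1 = 1 cut set(s).
Vital path unavailable [OR]: union of children's cut sets → 2 cut set(s).
Power stage unavailable [OR]: union of children's cut sets → 2 cut set(s).
Rail signal shows false clear [OR]: union of children's cut sets → 6 cut set(s).
Minimal cut sets: {Left vital relay stuck, Lower lamp driver is out, Upper insulated joint is down}; {B track relay is inoperative}; {Bond wire stuck, Lower power supply trips, South cable fails}; {Signal lamp malfunctions}; {Interlocking CPU fails}; {Lower axle counter stuck}.

6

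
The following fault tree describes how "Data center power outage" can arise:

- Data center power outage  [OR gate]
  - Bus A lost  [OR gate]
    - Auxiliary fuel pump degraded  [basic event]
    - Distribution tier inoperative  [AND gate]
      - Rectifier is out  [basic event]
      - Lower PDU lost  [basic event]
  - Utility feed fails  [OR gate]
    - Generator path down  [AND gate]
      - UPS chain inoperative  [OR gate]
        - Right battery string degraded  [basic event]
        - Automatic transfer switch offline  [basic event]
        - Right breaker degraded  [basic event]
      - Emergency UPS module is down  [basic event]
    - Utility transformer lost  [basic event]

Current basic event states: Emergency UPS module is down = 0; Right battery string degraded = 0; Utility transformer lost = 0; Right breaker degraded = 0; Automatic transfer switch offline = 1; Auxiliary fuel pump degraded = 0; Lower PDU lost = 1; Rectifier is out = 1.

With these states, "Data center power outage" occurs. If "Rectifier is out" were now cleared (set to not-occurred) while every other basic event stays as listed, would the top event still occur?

No

Counterfactual: set "Rectifier is out" to not occurred.
Distribution tier inoperative [AND]: Rectifier is out=not, Lower PDU lost=occurs → not all inputs occur → does not occur.
Bus A lost [OR]: Auxiliary fuel pump degraded=not, Distribution tier inoperative=not → no input occurs → does not occur.
UPS chain inoperative [OR]: Right battery string degraded=not, Automatic transfer switch offline=occurs, Right breaker degraded=not → at least one input occurs → occurs.
Generator path down [AND]: UPS chain inoperative=occurs, Emergency UPS module is down=not → not all inputs occur → does not occur.
Utility feed fails [OR]: Generator path down=not, Utility transformer lost=not → no input occurs → does not occur.
Data center power outage [OR]: Bus A lost=not, Utility feed fails=not → no input occurs → does not occur.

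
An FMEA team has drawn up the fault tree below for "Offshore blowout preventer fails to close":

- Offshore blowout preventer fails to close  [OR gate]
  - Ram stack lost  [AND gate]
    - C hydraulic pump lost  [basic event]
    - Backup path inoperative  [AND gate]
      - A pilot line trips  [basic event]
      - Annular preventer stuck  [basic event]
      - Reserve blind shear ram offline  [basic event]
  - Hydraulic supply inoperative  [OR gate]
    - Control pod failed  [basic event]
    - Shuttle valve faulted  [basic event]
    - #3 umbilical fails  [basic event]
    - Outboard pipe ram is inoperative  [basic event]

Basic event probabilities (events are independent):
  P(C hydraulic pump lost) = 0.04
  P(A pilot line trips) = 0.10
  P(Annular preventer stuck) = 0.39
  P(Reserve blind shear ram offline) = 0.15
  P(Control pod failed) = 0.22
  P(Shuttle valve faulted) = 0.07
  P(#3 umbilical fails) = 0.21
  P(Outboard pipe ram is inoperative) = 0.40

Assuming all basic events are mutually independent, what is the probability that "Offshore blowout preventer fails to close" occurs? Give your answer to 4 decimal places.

P(Backup path inoperative) [AND] = 0.10 × 0.39 × 0.15 = 0.005850
P(Ram stack lost) [AND] = 0.04 × 0.005850 = 0.000234
P(Hydraulic supply inoperative) [OR] = 1 − (1−0.22) × (1−0.07) × (1−0.21) × (1−0.40) = 0.656160
P(Offshore blowout preventer fails to close) [OR] = 1 − (1−0.000234) × (1−0.656160) = 0.656240
Rounded to 4 decimal places: P(Offshore blowout preventer fails to close) ≈ 0.6562.

0.6562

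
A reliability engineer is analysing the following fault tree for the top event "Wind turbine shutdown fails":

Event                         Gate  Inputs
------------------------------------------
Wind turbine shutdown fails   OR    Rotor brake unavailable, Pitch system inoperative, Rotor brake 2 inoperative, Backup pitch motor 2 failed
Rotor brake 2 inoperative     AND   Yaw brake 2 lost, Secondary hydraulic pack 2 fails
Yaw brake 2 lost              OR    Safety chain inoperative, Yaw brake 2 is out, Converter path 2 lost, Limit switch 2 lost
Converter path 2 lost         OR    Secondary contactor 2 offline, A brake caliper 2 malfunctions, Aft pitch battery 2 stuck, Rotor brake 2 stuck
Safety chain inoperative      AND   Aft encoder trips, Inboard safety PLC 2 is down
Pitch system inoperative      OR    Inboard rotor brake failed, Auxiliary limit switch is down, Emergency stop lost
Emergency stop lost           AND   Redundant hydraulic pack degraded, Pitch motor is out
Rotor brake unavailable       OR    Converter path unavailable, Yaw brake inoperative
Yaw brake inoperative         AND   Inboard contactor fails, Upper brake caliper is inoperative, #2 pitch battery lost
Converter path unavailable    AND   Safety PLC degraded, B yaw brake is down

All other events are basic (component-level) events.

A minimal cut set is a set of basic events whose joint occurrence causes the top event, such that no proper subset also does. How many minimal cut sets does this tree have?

13

Converter path unavailable [AND]: one cut set from each child combined → 1 × 1 = 1 cut set(s).
Yaw brake inoperative [AND]: one cut set from each child combined → 1 × 1 × 1 = 1 cut set(s).
Rotor brake unavailable [OR]: union of children's cut sets → 2 cut set(s).
Emergency stop lost [AND]: one cut set from each child combined → 1 × 1 = 1 cut set(s).
Pitch system inoperative [OR]: union of children's cut sets → 3 cut set(s).
Safety chain inoperative [AND]: one cut set from each child combined → 1 × 1 = 1 cut set(s).
Converter path 2 lost [OR]: union of children's cut sets → 4 cut set(s).
Yaw brake 2 lost [OR]: union of children's cut sets → 7 cut set(s).
Rotor brake 2 inoperative [AND]: one cut set from each child combined → 7 × 1 = 7 cut set(s).
Wind turbine shutdown fails [OR]: union of children's cut sets → 13 cut set(s).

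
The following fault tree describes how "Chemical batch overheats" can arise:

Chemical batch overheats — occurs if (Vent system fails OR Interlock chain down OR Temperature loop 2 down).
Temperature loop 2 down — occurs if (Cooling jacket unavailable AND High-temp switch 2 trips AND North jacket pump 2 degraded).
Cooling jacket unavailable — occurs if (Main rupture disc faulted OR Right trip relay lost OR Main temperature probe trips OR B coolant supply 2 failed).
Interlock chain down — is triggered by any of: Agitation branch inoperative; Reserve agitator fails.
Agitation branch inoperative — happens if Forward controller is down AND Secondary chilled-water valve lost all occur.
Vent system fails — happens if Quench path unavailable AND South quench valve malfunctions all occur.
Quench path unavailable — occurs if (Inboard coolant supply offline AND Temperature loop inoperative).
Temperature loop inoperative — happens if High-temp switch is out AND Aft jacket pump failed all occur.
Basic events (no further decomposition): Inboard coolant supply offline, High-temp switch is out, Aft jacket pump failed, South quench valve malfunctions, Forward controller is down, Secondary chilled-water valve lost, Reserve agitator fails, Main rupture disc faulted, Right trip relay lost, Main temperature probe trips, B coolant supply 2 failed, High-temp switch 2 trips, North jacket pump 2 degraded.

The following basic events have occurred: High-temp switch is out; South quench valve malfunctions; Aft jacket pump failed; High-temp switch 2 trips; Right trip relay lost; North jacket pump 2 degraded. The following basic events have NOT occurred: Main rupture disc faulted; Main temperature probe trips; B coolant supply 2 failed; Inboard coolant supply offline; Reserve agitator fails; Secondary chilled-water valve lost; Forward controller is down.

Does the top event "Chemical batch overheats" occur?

Yes

Temperature loop inoperative [AND]: High-temp switch is out=occurs, Aft jacket pump failed=occurs → all inputs occur → occurs.
Quench path unavailable [AND]: Inboard coolant supply offline=not, Temperature loop inoperative=occurs → not all inputs occur → does not occur.
Vent system fails [AND]: Quench path unavailable=not, South quench valve malfunctions=occurs → not all inputs occur → does not occur.
Agitation branch inoperative [AND]: Forward controller is down=not, Secondary chilled-water valve lost=not → not all inputs occur → does not occur.
Interlock chain down [OR]: Agitation branch inoperative=not, Reserve agitator fails=not → no input occurs → does not occur.
Cooling jacket unavailable [OR]: Main rupture disc faulted=not, Right trip relay lost=occurs, Main temperature probe trips=not, B coolant supply 2 failed=not → at least one input occurs → occurs.
Temperature loop 2 down [AND]: Cooling jacket unavailable=occurs, High-temp switch 2 trips=occurs, North jacket pump 2 degraded=occurs → all inputs occur → occurs.
Chemical batch overheats [OR]: Vent system fails=not, Interlock chain down=not, Temperature loop 2 down=occurs → at least one input occurs → occurs.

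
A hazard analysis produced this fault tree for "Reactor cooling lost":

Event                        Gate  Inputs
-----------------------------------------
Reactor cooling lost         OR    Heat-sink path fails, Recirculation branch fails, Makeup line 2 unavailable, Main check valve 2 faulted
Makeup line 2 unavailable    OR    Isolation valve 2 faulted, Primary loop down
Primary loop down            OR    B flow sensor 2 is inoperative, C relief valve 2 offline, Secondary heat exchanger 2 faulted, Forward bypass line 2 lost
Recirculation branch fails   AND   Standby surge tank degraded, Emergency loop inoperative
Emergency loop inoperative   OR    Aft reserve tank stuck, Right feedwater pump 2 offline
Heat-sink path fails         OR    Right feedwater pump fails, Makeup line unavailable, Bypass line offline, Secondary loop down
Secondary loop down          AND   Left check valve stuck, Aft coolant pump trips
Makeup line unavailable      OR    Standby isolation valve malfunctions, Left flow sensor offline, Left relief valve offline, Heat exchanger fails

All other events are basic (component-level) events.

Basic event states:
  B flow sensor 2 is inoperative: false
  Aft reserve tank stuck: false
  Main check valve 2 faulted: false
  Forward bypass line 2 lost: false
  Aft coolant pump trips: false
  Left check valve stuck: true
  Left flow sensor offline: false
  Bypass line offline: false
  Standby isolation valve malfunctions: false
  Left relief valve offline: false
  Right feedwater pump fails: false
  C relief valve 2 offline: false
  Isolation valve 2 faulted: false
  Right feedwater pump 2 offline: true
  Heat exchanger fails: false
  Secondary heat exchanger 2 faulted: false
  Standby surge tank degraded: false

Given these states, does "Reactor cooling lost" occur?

No

Makeup line unavailable [OR]: Standby isolation valve malfunctions=not, Left flow sensor offline=not, Left relief valve offline=not, Heat exchanger fails=not → no input occurs → does not occur.
Secondary loop down [AND]: Left check valve stuck=occurs, Aft coolant pump trips=not → not all inputs occur → does not occur.
Heat-sink path fails [OR]: Right feedwater pump fails=not, Makeup line unavailable=not, Bypass line offline=not, Secondary loop down=not → no input occurs → does not occur.
Emergency loop inoperative [OR]: Aft reserve tank stuck=not, Right feedwater pump 2 offline=occurs → at least one input occurs → occurs.
Recirculation branch fails [AND]: Standby surge tank degraded=not, Emergency loop inoperative=occurs → not all inputs occur → does not occur.
Primary loop down [OR]: B flow sensor 2 is inoperative=not, C relief valve 2 offline=not, Secondary heat exchanger 2 faulted=not, Forward bypass line 2 lost=not → no input occurs → does not occur.
Makeup line 2 unavailable [OR]: Isolation valve 2 faulted=not, Primary loop down=not → no input occurs → does not occur.
Reactor cooling lost [OR]: Heat-sink path fails=not, Recirculation branch fails=not, Makeup line 2 unavailable=not, Main check valve 2 faulted=not → no input occurs → does not occur.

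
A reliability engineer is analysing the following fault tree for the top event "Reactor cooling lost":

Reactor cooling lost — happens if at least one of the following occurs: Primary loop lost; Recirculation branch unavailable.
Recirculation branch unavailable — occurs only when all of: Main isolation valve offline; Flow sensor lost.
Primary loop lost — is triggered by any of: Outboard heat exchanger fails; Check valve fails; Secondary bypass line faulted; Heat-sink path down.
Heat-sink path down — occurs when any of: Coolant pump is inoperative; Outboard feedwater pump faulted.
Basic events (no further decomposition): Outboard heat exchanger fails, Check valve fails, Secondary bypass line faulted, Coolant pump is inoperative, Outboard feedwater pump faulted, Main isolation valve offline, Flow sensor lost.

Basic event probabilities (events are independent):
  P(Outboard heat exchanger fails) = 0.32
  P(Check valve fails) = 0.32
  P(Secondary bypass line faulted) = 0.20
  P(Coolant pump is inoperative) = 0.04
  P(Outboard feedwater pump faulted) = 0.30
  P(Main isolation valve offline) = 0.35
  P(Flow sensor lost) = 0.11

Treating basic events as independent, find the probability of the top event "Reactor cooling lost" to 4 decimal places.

0.7610

P(Heat-sink path down) [OR] = 1 − (1−0.04) × (1−0.30) = 0.328000
P(Primary loop lost) [OR] = 1 − (1−0.32) × (1−0.32) × (1−0.20) × (1−0.328000) = 0.751414
P(Recirculation branch unavailable) [AND] = 0.35 × 0.11 = 0.038500
P(Reactor cooling lost) [OR] = 1 − (1−0.751414) × (1−0.038500) = 0.760985
Rounded to 4 decimal places: P(Reactor cooling lost) ≈ 0.7610.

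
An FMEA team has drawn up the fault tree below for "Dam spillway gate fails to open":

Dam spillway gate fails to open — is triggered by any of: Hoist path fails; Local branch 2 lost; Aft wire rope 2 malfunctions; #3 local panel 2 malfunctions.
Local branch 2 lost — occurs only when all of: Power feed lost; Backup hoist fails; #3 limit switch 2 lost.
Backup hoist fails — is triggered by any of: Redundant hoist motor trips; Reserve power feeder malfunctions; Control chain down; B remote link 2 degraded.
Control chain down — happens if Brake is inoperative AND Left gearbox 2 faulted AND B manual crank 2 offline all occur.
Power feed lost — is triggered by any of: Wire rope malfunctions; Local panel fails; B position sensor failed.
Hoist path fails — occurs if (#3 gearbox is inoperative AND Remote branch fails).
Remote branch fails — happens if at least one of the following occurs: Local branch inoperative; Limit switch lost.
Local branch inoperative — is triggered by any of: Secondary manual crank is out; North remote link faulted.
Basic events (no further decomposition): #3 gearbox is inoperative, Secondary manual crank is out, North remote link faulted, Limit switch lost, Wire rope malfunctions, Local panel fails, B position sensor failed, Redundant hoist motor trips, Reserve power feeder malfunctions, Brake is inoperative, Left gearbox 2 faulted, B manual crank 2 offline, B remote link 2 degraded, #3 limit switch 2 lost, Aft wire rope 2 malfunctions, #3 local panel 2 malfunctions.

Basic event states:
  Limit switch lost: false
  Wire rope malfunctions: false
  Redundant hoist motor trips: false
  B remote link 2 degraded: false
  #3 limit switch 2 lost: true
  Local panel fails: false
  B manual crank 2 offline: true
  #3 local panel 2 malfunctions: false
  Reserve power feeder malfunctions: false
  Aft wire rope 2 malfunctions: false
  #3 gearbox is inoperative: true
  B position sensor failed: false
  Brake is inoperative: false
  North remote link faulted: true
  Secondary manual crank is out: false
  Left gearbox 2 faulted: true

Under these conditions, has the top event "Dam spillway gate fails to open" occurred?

Local branch inoperative [OR]: Secondary manual crank is out=not, North remote link faulted=occurs → at least one input occurs → occurs.
Remote branch fails [OR]: Local branch inoperative=occurs, Limit switch lost=not → at least one input occurs → occurs.
Hoist path fails [AND]: #3 gearbox is inoperative=occurs, Remote branch fails=occurs → all inputs occur → occurs.
Power feed lost [OR]: Wire rope malfunctions=not, Local panel fails=not, B position sensor failed=not → no input occurs → does not occur.
Control chain down [AND]: Brake is inoperative=not, Left gearbox 2 faulted=occurs, B manual crank 2 offline=occurs → not all inputs occur → does not occur.
Backup hoist fails [OR]: Redundant hoist motor trips=not, Reserve power feeder malfunctions=not, Control chain down=not, B remote link 2 degraded=not → no input occurs → does not occur.
Local branch 2 lost [AND]: Power feed lost=not, Backup hoist fails=not, #3 limit switch 2 lost=occurs → not all inputs occur → does not occur.
Dam spillway gate fails to open [OR]: Hoist path fails=occurs, Local branch 2 lost=not, Aft wire rope 2 malfunctions=not, #3 local panel 2 malfunctions=not → at least one input occurs → occurs.

Yes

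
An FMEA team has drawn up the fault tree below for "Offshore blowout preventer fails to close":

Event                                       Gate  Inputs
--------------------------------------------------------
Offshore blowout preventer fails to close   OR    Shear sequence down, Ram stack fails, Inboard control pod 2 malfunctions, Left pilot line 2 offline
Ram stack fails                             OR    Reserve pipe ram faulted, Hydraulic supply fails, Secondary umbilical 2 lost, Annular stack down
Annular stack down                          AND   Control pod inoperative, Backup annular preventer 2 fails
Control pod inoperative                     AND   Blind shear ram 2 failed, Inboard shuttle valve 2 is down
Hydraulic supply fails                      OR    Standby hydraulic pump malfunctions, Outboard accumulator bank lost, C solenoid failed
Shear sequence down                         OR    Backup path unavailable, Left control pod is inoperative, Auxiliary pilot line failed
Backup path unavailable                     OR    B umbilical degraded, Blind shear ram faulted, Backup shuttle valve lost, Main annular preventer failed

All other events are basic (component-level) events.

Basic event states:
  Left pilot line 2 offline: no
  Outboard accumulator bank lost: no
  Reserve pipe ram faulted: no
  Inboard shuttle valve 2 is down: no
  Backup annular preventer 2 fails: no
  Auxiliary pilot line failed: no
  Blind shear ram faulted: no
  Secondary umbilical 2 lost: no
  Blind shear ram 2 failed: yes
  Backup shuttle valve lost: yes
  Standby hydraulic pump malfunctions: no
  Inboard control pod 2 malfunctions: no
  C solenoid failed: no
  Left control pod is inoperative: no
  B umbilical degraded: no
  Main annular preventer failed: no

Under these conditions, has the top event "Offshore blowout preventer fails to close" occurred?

Backup path unavailable [OR]: B umbilical degraded=not, Blind shear ram faulted=not, Backup shuttle valve lost=occurs, Main annular preventer failed=not → at least one input occurs → occurs.
Shear sequence down [OR]: Backup path unavailable=occurs, Left control pod is inoperative=not, Auxiliary pilot line failed=not → at least one input occurs → occurs.
Hydraulic supply fails [OR]: Standby hydraulic pump malfunctions=not, Outboard accumulator bank lost=not, C solenoid failed=not → no input occurs → does not occur.
Control pod inoperative [AND]: Blind shear ram 2 failed=occurs, Inboard shuttle valve 2 is down=not → not all inputs occur → does not occur.
Annular stack down [AND]: Control pod inoperative=not, Backup annular preventer 2 fails=not → not all inputs occur → does not occur.
Ram stack fails [OR]: Reserve pipe ram faulted=not, Hydraulic supply fails=not, Secondary umbilical 2 lost=not, Annular stack down=not → no input occurs → does not occur.
Offshore blowout preventer fails to close [OR]: Shear sequence down=occurs, Ram stack fails=not, Inboard control pod 2 malfunctions=not, Left pilot line 2 offline=not → at least one input occurs → occurs.

Yes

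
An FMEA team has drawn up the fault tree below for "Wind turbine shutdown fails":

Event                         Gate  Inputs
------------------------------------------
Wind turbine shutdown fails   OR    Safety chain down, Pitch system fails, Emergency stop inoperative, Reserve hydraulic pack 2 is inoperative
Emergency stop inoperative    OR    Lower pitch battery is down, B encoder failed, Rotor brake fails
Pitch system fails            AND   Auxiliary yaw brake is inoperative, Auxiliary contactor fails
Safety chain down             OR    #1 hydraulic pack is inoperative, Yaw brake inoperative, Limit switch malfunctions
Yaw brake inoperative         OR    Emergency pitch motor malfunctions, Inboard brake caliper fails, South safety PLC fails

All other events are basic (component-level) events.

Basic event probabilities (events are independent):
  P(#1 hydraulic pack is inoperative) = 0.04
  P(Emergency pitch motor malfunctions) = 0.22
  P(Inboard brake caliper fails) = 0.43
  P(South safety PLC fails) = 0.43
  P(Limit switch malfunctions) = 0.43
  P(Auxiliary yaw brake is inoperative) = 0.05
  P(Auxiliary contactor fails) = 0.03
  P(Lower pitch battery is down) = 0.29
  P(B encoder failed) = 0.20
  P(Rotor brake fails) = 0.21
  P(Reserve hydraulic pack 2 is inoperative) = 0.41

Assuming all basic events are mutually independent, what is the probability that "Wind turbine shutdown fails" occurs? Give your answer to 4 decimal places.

P(Yaw brake inoperative) [OR] = 1 − (1−0.22) × (1−0.43) × (1−0.43) = 0.746578
P(Safety chain down) [OR] = 1 − (1−0.04) × (1−0.746578) × (1−0.43) = 0.861327
P(Pitch system fails) [AND] = 0.05 × 0.03 = 0.001500
P(Emergency stop inoperative) [OR] = 1 − (1−0.29) × (1−0.20) × (1−0.21) = 0.551280
P(Wind turbine shutdown fails) [OR] = 1 − (1−0.861327) × (1−0.001500) × (1−0.551280) × (1−0.41) = 0.963342
Rounded to 4 decimal places: P(Wind turbine shutdown fails) ≈ 0.9633.

0.9633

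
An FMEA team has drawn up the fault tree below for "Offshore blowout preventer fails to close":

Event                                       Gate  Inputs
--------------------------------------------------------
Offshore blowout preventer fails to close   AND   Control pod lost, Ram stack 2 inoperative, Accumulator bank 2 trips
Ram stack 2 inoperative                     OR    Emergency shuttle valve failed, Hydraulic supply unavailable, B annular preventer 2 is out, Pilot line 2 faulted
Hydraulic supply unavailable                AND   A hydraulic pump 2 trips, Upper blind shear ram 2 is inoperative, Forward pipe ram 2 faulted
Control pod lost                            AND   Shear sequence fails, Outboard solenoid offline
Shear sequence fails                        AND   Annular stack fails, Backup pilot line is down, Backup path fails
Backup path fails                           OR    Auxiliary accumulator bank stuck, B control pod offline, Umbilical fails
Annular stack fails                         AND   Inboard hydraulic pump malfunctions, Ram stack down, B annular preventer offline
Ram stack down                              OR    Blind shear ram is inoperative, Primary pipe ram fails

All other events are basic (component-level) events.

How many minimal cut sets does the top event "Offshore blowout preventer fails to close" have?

Ram stack down [OR]: union of children's cut sets → 2 cut set(s).
Annular stack fails [AND]: one cut set from each child combined → 1 × 2 × 1 = 2 cut set(s).
Backup path fails [OR]: union of children's cut sets → 3 cut set(s).
Shear sequence fails [AND]: one cut set from each child combined → 2 × 1 × 3 = 6 cut set(s).
Control pod lost [AND]: one cut set from each child combined → 6 × 1 = 6 cut set(s).
Hydraulic supply unavailable [AND]: one cut set from each child combined → 1 × 1 × 1 = 1 cut set(s).
Ram stack 2 inoperative [OR]: union of children's cut sets → 4 cut set(s).
Offshore blowout preventer fails to close [AND]: one cut set from each child combined → 6 × 4 × 1 = 24 cut set(s).

24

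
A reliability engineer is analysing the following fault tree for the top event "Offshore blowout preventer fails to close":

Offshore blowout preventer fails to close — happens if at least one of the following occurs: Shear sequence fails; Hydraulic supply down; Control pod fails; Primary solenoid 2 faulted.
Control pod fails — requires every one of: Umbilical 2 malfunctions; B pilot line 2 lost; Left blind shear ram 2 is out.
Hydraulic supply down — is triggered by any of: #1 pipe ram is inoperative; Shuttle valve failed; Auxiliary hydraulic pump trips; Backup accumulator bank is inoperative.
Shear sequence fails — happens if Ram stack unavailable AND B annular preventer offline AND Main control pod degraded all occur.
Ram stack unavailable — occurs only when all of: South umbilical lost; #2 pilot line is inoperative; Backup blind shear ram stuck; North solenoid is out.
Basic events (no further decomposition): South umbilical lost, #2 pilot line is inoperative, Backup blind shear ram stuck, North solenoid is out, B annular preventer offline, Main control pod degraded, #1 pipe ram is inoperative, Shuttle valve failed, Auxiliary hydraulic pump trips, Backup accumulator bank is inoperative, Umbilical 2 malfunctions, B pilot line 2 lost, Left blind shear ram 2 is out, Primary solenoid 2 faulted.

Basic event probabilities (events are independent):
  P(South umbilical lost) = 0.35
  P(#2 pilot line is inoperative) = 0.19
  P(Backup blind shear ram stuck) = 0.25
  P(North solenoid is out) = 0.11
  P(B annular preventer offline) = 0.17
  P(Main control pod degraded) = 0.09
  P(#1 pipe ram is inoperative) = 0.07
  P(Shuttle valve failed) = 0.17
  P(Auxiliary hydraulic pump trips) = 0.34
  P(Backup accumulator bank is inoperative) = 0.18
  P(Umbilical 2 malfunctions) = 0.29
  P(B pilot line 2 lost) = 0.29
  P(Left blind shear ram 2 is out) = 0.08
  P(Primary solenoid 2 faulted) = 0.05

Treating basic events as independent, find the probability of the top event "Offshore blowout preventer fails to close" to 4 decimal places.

P(Ram stack unavailable) [AND] = 0.35 × 0.19 × 0.25 × 0.11 = 0.001829
P(Shear sequence fails) [AND] = 0.001829 × 0.17 × 0.09 = 0.000028
P(Hydraulic supply down) [OR] = 1 − (1−0.07) × (1−0.17) × (1−0.34) × (1−0.18) = 0.582248
P(Control pod fails) [AND] = 0.29 × 0.29 × 0.08 = 0.006728
P(Offshore blowout preventer fails to close) [OR] = 1 − (1−0.000028) × (1−0.582248) × (1−0.006728) × (1−0.05) = 0.605817
Rounded to 4 decimal places: P(Offshore blowout preventer fails to close) ≈ 0.6058.

0.6058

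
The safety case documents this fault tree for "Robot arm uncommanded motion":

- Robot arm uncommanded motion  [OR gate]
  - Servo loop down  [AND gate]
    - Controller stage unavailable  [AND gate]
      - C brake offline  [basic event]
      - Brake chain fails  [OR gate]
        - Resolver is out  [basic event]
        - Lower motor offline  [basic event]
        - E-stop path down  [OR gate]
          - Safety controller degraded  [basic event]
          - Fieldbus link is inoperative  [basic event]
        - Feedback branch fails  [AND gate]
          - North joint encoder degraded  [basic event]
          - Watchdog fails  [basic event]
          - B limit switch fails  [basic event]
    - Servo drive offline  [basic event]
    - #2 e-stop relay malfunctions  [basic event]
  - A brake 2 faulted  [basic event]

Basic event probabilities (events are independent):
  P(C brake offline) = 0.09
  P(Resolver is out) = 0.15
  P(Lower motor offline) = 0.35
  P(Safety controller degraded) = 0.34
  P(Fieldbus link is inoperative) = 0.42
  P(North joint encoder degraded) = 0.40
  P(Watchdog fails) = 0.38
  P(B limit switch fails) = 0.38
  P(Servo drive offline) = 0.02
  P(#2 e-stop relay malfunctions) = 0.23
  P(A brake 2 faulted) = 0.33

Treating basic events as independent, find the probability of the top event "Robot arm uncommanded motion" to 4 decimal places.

0.3302

P(E-stop path down) [OR] = 1 − (1−0.34) × (1−0.42) = 0.617200
P(Feedback branch fails) [AND] = 0.40 × 0.38 × 0.38 = 0.057760
P(Brake chain fails) [OR] = 1 − (1−0.15) × (1−0.35) × (1−0.617200) × (1−0.057760) = 0.800719
P(Controller stage unavailable) [AND] = 0.09 × 0.800719 = 0.072065
P(Servo loop down) [AND] = 0.072065 × 0.02 × 0.23 = 0.000331
P(Robot arm uncommanded motion) [OR] = 1 − (1−0.000331) × (1−0.33) = 0.330222
Rounded to 4 decimal places: P(Robot arm uncommanded motion) ≈ 0.3302.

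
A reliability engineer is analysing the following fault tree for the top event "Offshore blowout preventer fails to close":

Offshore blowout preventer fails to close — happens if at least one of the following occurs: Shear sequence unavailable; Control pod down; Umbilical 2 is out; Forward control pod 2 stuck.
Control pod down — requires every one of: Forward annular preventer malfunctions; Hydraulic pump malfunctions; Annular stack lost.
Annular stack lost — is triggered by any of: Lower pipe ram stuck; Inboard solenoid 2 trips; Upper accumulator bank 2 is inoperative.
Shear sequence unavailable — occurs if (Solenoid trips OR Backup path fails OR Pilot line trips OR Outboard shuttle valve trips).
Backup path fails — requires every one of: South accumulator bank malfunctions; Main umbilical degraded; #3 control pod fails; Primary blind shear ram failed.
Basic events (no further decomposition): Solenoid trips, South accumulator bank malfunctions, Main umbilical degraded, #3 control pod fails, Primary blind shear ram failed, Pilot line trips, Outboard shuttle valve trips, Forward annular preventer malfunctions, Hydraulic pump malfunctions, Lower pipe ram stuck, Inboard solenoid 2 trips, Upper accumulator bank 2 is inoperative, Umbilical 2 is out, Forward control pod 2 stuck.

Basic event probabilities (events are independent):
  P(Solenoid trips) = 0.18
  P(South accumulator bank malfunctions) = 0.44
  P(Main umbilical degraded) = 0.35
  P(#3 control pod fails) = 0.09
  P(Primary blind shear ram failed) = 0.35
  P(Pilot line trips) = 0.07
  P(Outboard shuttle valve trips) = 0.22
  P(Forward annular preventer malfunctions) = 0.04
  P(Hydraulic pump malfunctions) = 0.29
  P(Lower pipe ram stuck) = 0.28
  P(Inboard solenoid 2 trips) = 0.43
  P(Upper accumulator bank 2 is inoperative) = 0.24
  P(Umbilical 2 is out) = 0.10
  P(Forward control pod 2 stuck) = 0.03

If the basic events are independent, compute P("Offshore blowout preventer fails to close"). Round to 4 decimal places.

0.4874

P(Backup path fails) [AND] = 0.44 × 0.35 × 0.09 × 0.35 = 0.004851
P(Shear sequence unavailable) [OR] = 1 − (1−0.18) × (1−0.004851) × (1−0.07) × (1−0.22) = 0.408058
P(Annular stack lost) [OR] = 1 − (1−0.28) × (1−0.43) × (1−0.24) = 0.688096
P(Control pod down) [AND] = 0.04 × 0.29 × 0.688096 = 0.007982
P(Offshore blowout preventer fails to close) [OR] = 1 − (1−0.408058) × (1−0.007982) × (1−0.10) × (1−0.03) = 0.487359
Rounded to 4 decimal places: P(Offshore blowout preventer fails to close) ≈ 0.4874.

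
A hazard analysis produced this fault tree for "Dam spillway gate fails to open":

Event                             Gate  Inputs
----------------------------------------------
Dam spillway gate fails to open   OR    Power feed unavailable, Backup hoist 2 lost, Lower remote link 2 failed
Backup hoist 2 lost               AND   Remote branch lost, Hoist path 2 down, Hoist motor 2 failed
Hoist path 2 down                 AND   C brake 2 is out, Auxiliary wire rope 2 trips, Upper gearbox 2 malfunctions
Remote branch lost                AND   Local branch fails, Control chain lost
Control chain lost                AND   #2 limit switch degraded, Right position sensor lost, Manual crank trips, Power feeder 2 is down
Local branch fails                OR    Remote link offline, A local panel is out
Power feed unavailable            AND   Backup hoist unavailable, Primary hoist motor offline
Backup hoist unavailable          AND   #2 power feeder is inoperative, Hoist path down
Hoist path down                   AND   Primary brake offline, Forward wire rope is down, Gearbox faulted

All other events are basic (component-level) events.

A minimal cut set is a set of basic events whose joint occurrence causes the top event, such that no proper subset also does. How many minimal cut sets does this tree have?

4

Hoist path down [AND]: one cut set from each child combined → 1 × 1 × 1 = 1 cut set(s).
Backup hoist unavailable [AND]: one cut set from each child combined → 1 × 1 = 1 cut set(s).
Power feed unavailable [AND]: one cut set from each child combined → 1 × 1 = 1 cut set(s).
Local branch fails [OR]: union of children's cut sets → 2 cut set(s).
Control chain lost [AND]: one cut set from each child combined → 1 × 1 × 1 × 1 = 1 cut set(s).
Remote branch lost [AND]: one cut set from each child combined → 2 × 1 = 2 cut set(s).
Hoist path 2 down [AND]: one cut set from each child combined → 1 × 1 × 1 = 1 cut set(s).
Backup hoist 2 lost [AND]: one cut set from each child combined → 2 × 1 × 1 = 2 cut set(s).
Dam spillway gate fails to open [OR]: union of children's cut sets → 4 cut set(s).
Minimal cut sets: {#2 power feeder is inoperative, Forward wire rope is down, Gearbox faulted, Primary brake offline, Primary hoist motor offline}; {#2 limit switch degraded, Auxiliary wire rope 2 trips, C brake 2 is out, Hoist motor 2 failed, Manual crank trips, Power feeder 2 is down, Remote link offline, Right position sensor lost, Upper gearbox 2 malfunctions}; {#2 limit switch degraded, A local panel is out, Auxiliary wire rope 2 trips, C brake 2 is out, Hoist motor 2 failed, Manual crank trips, Power feeder 2 is down, Right position sensor lost, Upper gearbox 2 malfunctions}; {Lower remote link 2 failed}.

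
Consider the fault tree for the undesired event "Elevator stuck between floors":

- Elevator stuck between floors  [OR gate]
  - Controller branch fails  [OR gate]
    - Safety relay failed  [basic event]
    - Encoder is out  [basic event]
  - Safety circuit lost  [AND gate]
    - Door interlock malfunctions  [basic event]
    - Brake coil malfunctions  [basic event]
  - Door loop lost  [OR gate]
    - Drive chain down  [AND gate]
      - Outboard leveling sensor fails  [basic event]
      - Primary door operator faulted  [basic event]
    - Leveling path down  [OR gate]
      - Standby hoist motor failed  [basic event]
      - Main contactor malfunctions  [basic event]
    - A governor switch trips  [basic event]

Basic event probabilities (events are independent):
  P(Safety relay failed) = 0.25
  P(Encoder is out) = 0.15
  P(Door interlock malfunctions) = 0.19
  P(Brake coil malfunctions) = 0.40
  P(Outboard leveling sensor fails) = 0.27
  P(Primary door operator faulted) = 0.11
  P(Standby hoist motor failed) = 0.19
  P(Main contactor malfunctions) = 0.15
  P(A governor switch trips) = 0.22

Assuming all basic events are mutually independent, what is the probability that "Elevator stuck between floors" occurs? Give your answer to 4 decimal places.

P(Controller branch fails) [OR] = 1 − (1−0.25) × (1−0.15) = 0.362500
P(Safety circuit lost) [AND] = 0.19 × 0.40 = 0.076000
P(Drive chain down) [AND] = 0.27 × 0.11 = 0.029700
P(Leveling path down) [OR] = 1 − (1−0.19) × (1−0.15) = 0.311500
P(Door loop lost) [OR] = 1 − (1−0.029700) × (1−0.311500) × (1−0.22) = 0.478920
P(Elevator stuck between floors) [OR] = 1 − (1−0.362500) × (1−0.076000) × (1−0.478920) = 0.693058
Rounded to 4 decimal places: P(Elevator stuck between floors) ≈ 0.6931.

0.6931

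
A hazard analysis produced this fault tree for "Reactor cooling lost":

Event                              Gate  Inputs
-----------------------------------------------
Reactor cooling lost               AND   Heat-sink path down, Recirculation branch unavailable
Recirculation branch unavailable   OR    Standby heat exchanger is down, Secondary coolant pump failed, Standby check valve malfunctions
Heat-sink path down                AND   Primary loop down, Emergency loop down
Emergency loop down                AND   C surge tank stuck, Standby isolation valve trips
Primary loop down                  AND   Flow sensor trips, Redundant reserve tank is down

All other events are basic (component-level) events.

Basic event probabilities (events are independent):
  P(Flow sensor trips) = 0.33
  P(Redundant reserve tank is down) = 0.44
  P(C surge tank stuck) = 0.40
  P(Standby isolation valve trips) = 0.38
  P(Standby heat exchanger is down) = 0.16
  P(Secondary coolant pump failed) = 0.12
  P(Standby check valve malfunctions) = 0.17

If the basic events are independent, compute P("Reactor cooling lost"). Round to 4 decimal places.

0.0085

P(Primary loop down) [AND] = 0.33 × 0.44 = 0.145200
P(Emergency loop down) [AND] = 0.40 × 0.38 = 0.152000
P(Heat-sink path down) [AND] = 0.145200 × 0.152000 = 0.022070
P(Recirculation branch unavailable) [OR] = 1 − (1−0.16) × (1−0.12) × (1−0.17) = 0.386464
P(Reactor cooling lost) [AND] = 0.022070 × 0.386464 = 0.008529
Rounded to 4 decimal places: P(Reactor cooling lost) ≈ 0.0085.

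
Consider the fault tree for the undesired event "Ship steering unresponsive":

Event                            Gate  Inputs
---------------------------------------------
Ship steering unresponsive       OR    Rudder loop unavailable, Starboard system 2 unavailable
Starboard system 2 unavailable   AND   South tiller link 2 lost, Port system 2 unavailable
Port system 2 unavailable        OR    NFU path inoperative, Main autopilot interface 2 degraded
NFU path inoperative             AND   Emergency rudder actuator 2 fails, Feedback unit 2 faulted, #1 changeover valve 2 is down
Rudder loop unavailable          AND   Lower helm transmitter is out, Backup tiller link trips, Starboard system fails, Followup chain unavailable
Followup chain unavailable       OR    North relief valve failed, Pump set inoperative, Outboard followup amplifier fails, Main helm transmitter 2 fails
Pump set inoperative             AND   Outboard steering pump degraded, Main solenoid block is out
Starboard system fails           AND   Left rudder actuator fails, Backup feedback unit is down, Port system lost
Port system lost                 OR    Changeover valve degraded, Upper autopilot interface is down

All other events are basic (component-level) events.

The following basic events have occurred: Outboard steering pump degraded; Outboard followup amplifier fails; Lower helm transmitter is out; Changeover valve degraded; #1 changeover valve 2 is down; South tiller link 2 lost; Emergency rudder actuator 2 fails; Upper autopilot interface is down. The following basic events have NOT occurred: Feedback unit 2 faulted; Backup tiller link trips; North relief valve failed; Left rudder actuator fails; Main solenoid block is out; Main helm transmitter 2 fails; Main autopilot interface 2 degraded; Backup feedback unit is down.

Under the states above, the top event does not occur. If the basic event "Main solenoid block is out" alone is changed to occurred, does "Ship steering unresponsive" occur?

No

Counterfactual: set "Main solenoid block is out" to occurred.
Port system lost [OR]: Changeover valve degraded=occurs, Upper autopilot interface is down=occurs → at least one input occurs → occurs.
Starboard system fails [AND]: Left rudder actuator fails=not, Backup feedback unit is down=not, Port system lost=occurs → not all inputs occur → does not occur.
Pump set inoperative [AND]: Outboard steering pump degraded=occurs, Main solenoid block is out=occurs → all inputs occur → occurs.
Followup chain unavailable [OR]: North relief valve failed=not, Pump set inoperative=occurs, Outboard followup amplifier fails=occurs, Main helm transmitter 2 fails=not → at least one input occurs → occurs.
Rudder loop unavailable [AND]: Lower helm transmitter is out=occurs, Backup tiller link trips=not, Starboard system fails=not, Followup chain unavailable=occurs → not all inputs occur → does not occur.
NFU path inoperative [AND]: Emergency rudder actuator 2 fails=occurs, Feedback unit 2 faulted=not, #1 changeover valve 2 is down=occurs → not all inputs occur → does not occur.
Port system 2 unavailable [OR]: NFU path inoperative=not, Main autopilot interface 2 degraded=not → no input occurs → does not occur.
Starboard system 2 unavailable [AND]: South tiller link 2 lost=occurs, Port system 2 unavailable=not → not all inputs occur → does not occur.
Ship steering unresponsive [OR]: Rudder loop unavailable=not, Starboard system 2 unavailable=not → no input occurs → does not occur.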